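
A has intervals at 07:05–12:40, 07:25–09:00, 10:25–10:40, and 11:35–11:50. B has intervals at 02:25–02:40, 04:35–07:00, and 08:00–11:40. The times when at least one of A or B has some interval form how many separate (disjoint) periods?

3

First set merges to 07:05-12:40.
A ∪ B = 02:25-02:40, 04:35-07:00, 07:05-12:40.
That is 3 disjoint pieces.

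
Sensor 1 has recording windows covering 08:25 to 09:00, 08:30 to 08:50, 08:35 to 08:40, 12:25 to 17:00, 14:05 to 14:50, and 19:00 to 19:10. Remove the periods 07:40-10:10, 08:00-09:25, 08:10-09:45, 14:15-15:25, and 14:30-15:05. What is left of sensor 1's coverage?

12:25–14:15, 15:25–17:00, 19:00–19:10

First set merges to 08:25–09:00, 12:25–17:00, 19:00–19:10.
Second set merges to 07:40–10:10, 14:15–15:25.
08:25–09:00: entirely removed.
12:25–17:00 \ B = 12:25–14:15, 15:25–17:00.
19:00–19:10: nothing removed.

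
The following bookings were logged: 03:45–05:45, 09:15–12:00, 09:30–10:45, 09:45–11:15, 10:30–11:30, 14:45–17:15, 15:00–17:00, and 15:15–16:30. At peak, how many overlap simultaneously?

Sweep endpoints in order; track running count of active intervals.
Peak of 4 reached at 10:30.

4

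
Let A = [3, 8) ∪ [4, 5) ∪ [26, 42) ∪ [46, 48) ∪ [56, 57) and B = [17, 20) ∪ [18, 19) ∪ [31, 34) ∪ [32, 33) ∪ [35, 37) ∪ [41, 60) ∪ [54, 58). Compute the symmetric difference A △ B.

Merge the first list: [3, 8), [26, 42), [46, 48), [56, 57).
Merge the second list: [17, 20), [31, 34), [35, 37), [41, 60).
Only in the first: [3, 8), [26, 31), [34, 35), [37, 41).
Only in the second: [17, 20), [42, 46), [48, 56), [57, 60).
Together these are the periods covered by exactly one.

[3, 8) ∪ [17, 20) ∪ [26, 31) ∪ [34, 35) ∪ [37, 41) ∪ [42, 46) ∪ [48, 56) ∪ [57, 60)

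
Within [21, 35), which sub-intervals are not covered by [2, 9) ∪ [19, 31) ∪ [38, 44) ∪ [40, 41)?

After merging, the occupied span is [2, 9), [19, 31), [38, 44).
Gaps within [21, 35): [31, 35).

[31, 35)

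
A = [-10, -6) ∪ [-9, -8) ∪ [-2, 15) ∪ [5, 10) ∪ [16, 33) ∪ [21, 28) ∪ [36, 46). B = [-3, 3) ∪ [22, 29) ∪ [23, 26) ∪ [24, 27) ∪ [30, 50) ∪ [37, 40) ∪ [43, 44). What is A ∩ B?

First set merges to [-10, -6), [-2, 15), [16, 33), [36, 46).
Second set merges to [-3, 3), [22, 29), [30, 50).
[-10, -6): no overlap with the second set.
[-2, 15) meets the second set on [-2, 3).
[16, 33) meets the second set on [22, 29), [30, 33).
[36, 46) meets the second set on [36, 46).

[-2, 3) ∪ [22, 29) ∪ [30, 33) ∪ [36, 46)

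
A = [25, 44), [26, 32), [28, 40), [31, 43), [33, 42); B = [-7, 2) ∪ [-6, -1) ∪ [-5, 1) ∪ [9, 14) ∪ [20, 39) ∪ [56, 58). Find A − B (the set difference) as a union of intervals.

[39, 44)

Merge the first list: [25, 44).
Merge the second list: [-7, 2), [9, 14), [20, 39), [56, 58).
[25, 44) \ B = [39, 44).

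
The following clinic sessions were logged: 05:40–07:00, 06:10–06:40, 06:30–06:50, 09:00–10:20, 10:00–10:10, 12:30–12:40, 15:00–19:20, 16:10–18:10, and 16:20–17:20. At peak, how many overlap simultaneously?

3

Sweep endpoints in order; track running count of active intervals.
Peak of 3 reached at 06:30.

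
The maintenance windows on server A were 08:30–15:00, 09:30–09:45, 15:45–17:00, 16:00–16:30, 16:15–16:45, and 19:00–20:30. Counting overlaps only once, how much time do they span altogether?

Merged: 08:30-15:00, 15:45-17:00, 19:00-20:30.
Lengths: 6 h 30 min + 1 h 15 min + 1 h 30 min = 9 h 15 min.

9 h 15 min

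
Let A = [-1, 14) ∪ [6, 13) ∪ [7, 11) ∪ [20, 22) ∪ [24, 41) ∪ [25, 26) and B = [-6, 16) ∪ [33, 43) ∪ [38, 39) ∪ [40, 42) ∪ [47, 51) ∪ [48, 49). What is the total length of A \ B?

A, merged: [-1, 14), [20, 22), [24, 41).
B, merged: [-6, 16), [33, 43), [47, 51).
A \ B = [20, 22), [24, 33).
Total: 2 + 9 = 11.

11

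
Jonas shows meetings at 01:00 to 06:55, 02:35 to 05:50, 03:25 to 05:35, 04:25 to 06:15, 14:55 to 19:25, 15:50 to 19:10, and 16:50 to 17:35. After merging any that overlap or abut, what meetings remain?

02:35-05:50 overlaps/touches 01:00-06:55 → extend to 01:00-06:55.
03:25-05:35 overlaps/touches 01:00-06:55 → extend to 01:00-06:55.
04:25-06:15 overlaps/touches 01:00-06:55 → extend to 01:00-06:55.
14:55-19:25 is disjoint → start new block.
15:50-19:10 overlaps/touches 14:55-19:25 → extend to 14:55-19:25.
16:50-17:35 overlaps/touches 14:55-19:25 → extend to 14:55-19:25.

01:00-06:55, 14:55-19:25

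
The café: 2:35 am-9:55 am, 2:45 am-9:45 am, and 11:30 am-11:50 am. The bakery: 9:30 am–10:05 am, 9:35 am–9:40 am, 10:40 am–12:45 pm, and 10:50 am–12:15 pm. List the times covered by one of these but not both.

A, merged: 2:35 am–9:55 am, 11:30 am–11:50 am.
B, merged: 9:30 am–10:05 am, 10:40 am–12:45 pm.
Only in the first: 2:35 am–9:30 am.
Only in the second: 9:55 am–10:05 am, 10:40 am–11:30 am, 11:50 am–12:45 pm.
Together these are the periods covered by exactly one.

2:35 am–9:30 am, 9:55 am–10:05 am, 10:40 am–11:30 am, 11:50 am–12:45 pm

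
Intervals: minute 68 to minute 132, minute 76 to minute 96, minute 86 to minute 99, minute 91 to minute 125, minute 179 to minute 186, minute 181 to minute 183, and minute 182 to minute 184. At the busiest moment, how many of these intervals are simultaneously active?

Sweep endpoints in order; track running count of active intervals.
Peak of 4 reached at minute 91.

4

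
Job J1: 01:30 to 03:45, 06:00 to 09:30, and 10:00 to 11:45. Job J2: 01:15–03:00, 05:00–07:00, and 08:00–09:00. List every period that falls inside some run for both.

01:30–03:00, 06:00–07:00, 08:00–09:00

01:30–03:45 overlaps B on 01:30–03:00.
06:00–09:30 overlaps B on 06:00–07:00, 08:00–09:00.
10:00–11:45 falls entirely outside B.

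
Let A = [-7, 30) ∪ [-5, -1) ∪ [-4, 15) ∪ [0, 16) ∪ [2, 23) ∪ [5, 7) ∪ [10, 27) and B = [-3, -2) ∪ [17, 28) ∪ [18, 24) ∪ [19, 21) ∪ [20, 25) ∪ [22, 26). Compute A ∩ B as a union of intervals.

[-3, -2) ∪ [17, 28)

First set merges to [-7, 30).
Second set merges to [-3, -2), [17, 28).
[-7, 30) ∩ B → [-3, -2), [17, 28).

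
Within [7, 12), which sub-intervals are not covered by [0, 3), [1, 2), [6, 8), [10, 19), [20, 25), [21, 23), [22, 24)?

After merging, the occupied span is [0, 3), [6, 8), [10, 19), [20, 25).
Complement within [7, 12): [8, 10).

[8, 10)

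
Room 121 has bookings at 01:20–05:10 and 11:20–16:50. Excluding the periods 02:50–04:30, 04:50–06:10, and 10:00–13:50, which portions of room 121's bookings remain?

01:20–05:10 minus B → 01:20–02:50, 04:30–04:50.
11:20–16:50 minus B → 13:50–16:50.

01:20–02:50, 04:30–04:50, 13:50–16:50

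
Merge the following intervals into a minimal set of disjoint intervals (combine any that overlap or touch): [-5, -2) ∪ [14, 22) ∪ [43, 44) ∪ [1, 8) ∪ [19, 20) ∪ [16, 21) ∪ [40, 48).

Sort by start: [-5, -2), [1, 8), [14, 22), [16, 21), [19, 20), [40, 48), [43, 44).
[1, 8) is disjoint → start new block.
[14, 22) is disjoint → start new block.
[16, 21) overlaps/touches [14, 22) → extend to [14, 22).
[19, 20) overlaps/touches [14, 22) → extend to [14, 22).
[40, 48) is disjoint → start new block.
[43, 44) overlaps/touches [40, 48) → extend to [40, 48).

[-5, -2) ∪ [1, 8) ∪ [14, 22) ∪ [40, 48)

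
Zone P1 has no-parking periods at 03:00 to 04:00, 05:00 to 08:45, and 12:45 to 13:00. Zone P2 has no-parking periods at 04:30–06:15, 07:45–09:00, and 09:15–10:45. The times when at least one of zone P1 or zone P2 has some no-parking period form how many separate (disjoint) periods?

A ∪ B = 03:00–04:00, 04:30–09:00, 09:15–10:45, 12:45–13:00.
That is 4 disjoint pieces.

4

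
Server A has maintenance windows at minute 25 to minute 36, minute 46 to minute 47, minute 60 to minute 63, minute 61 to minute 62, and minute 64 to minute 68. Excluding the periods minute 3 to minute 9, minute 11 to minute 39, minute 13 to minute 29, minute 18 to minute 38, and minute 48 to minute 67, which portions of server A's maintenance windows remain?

First set merges to minute 25 to minute 36, minute 46 to minute 47, minute 60 to minute 63, minute 64 to minute 68.
Second set merges to minute 3 to minute 9, minute 11 to minute 39, minute 48 to minute 67.
minute 25 to minute 36: entirely removed.
minute 46 to minute 47: nothing removed.
minute 60 to minute 63: entirely removed.
minute 64 to minute 68 \ B = minute 67 to minute 68.

minute 46 to minute 47, minute 67 to minute 68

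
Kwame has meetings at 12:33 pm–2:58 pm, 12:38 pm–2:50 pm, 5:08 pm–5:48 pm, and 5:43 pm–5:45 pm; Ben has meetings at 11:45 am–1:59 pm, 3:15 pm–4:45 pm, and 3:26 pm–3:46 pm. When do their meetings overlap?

A, merged: 12:33 pm-2:58 pm, 5:08 pm-5:48 pm.
B, merged: 11:45 am-1:59 pm, 3:15 pm-4:45 pm.
12:33 pm-2:58 pm meets the second set on 12:33 pm-1:59 pm.
5:08 pm-5:48 pm: no overlap with the second set.

12:33 pm-1:59 pm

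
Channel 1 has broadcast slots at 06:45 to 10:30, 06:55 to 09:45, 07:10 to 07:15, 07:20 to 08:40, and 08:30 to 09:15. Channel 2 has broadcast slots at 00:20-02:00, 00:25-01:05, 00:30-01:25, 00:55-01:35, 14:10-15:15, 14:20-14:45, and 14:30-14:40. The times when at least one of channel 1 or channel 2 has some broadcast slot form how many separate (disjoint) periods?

First set merges to 06:45-10:30.
Second set merges to 00:20-02:00, 14:10-15:15.
A ∪ B = 00:20-02:00, 06:45-10:30, 14:10-15:15.
That is 3 disjoint pieces.

3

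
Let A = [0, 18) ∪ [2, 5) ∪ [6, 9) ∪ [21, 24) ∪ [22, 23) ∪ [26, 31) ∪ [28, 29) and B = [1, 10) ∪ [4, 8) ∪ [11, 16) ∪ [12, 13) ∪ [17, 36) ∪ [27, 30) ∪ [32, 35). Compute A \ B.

[0, 1) ∪ [10, 11) ∪ [16, 17)

A, merged: [0, 18), [21, 24), [26, 31).
B, merged: [1, 10), [11, 16), [17, 36).
[0, 18) minus B → [0, 1), [10, 11), [16, 17).
[21, 24): fully covered by B → removed.
[26, 31): fully covered by B → removed.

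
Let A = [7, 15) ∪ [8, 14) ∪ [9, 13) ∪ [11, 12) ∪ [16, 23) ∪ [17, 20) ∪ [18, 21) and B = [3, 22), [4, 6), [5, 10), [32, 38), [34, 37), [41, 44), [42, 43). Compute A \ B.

[22, 23)

First set merges to [7, 15), [16, 23).
Second set merges to [3, 22), [32, 38), [41, 44).
[7, 15): fully covered by B → removed.
[16, 23) minus B → [22, 23).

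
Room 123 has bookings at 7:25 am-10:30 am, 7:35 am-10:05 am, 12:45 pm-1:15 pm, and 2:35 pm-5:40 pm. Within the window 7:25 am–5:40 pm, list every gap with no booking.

Covered (merged): 7:25 am–10:30 am, 12:45 pm–1:15 pm, 2:35 pm–5:40 pm.
Complement within 7:25 am–5:40 pm: 10:30 am–12:45 pm, 1:15 pm–2:35 pm.

10:30 am–12:45 pm, 1:15 pm–2:35 pm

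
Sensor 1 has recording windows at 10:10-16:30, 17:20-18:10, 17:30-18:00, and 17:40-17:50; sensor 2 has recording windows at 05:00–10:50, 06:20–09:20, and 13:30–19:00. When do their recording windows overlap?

10:10–10:50, 13:30–16:30, 17:20–18:10

A, merged: 10:10–16:30, 17:20–18:10.
B, merged: 05:00–10:50, 13:30–19:00.
10:10–16:30 meets the second set on 10:10–10:50, 13:30–16:30.
17:20–18:10 meets the second set on 17:20–18:10.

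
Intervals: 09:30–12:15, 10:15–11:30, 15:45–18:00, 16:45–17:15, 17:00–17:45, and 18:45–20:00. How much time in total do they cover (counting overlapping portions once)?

6 h 15 min

Merged: 09:30-12:15, 15:45-18:00, 18:45-20:00.
Lengths: 2 h 45 min + 2 h 15 min + 1 h 15 min = 6 h 15 min.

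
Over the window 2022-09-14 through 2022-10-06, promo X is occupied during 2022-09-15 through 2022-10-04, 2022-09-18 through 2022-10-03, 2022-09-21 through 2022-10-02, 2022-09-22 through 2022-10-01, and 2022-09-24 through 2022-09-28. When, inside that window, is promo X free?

2022-09-14 through 2022-09-14, 2022-10-05 through 2022-10-06

After merging, the occupied span is 2022-09-15 through 2022-10-04.
Uncovered inside 2022-09-14 through 2022-10-06: 2022-09-14 through 2022-09-14, 2022-10-05 through 2022-10-06.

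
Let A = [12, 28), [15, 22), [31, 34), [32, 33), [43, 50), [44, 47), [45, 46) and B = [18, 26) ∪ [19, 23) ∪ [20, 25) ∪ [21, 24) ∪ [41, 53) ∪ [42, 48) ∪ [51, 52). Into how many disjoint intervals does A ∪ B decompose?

3

A, merged: [12, 28), [31, 34), [43, 50).
B, merged: [18, 26), [41, 53).
A ∪ B = [12, 28), [31, 34), [41, 53).
That is 3 disjoint pieces.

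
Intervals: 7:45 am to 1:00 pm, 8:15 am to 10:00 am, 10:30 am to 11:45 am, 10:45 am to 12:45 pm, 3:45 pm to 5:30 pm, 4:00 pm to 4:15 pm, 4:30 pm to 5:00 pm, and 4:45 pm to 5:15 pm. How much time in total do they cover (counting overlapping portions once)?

Merged: 7:45 am-1:00 pm, 3:45 pm-5:30 pm.
Lengths: 5 h 15 min + 1 h 45 min = 7 h.

7 h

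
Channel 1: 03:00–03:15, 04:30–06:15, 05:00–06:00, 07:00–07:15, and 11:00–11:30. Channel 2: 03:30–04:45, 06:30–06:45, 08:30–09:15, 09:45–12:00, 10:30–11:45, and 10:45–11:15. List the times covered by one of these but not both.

Merge the first list: 03:00–03:15, 04:30–06:15, 07:00–07:15, 11:00–11:30.
Merge the second list: 03:30–04:45, 06:30–06:45, 08:30–09:15, 09:45–12:00.
Only in the first: 03:00–03:15, 04:45–06:15, 07:00–07:15.
Only in the second: 03:30–04:30, 06:30–06:45, 08:30–09:15, 09:45–11:00, 11:30–12:00.
Together these are the periods covered by exactly one.

03:00–03:15, 03:30–04:30, 04:45–06:15, 06:30–06:45, 07:00–07:15, 08:30–09:15, 09:45–11:00, 11:30–12:00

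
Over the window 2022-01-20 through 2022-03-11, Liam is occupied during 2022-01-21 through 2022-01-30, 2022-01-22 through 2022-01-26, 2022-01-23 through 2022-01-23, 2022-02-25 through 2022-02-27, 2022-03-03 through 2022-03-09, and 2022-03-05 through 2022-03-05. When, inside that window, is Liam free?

2022-01-20 through 2022-01-20, 2022-01-31 through 2022-02-24, 2022-02-28 through 2022-03-02, 2022-03-10 through 2022-03-11

Covered (merged): 2022-01-21 through 2022-01-30, 2022-02-25 through 2022-02-27, 2022-03-03 through 2022-03-09.
Complement within 2022-01-20 through 2022-03-11: 2022-01-20 through 2022-01-20, 2022-01-31 through 2022-02-24, 2022-02-28 through 2022-03-02, 2022-03-10 through 2022-03-11.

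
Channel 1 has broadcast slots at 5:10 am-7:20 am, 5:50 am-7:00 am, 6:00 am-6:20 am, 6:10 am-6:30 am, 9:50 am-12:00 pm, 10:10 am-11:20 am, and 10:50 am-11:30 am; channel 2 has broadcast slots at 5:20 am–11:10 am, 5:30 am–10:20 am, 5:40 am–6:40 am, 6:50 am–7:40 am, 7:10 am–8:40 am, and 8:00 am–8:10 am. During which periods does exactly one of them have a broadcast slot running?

5:10 am–5:20 am, 7:20 am–9:50 am, 11:10 am–12:00 pm

First set merges to 5:10 am–7:20 am, 9:50 am–12:00 pm.
Second set merges to 5:20 am–11:10 am.
Only in the first: 5:10 am–5:20 am, 11:10 am–12:00 pm.
Only in the second: 7:20 am–9:50 am.
Together these are the periods covered by exactly one.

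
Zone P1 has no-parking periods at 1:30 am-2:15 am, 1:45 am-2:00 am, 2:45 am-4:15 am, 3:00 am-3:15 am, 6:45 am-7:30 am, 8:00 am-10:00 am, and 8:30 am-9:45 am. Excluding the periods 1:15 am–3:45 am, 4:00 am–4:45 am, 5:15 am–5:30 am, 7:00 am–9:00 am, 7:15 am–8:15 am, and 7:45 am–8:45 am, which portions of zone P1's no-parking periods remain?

3:45 am-4:00 am, 6:45 am-7:00 am, 9:00 am-10:00 am

First set merges to 1:30 am-2:15 am, 2:45 am-4:15 am, 6:45 am-7:30 am, 8:00 am-10:00 am.
Second set merges to 1:15 am-3:45 am, 4:00 am-4:45 am, 5:15 am-5:30 am, 7:00 am-9:00 am.
1:30 am-2:15 am: fully covered by B → removed.
2:45 am-4:15 am minus B → 3:45 am-4:00 am.
6:45 am-7:30 am minus B → 6:45 am-7:00 am.
8:00 am-10:00 am minus B → 9:00 am-10:00 am.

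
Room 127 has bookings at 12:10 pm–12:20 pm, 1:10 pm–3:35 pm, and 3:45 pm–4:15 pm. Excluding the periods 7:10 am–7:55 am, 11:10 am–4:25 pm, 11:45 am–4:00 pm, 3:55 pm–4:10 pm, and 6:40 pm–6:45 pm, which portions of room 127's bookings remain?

none

Second set merges to 7:10 am–7:55 am, 11:10 am–4:25 pm, 6:40 pm–6:45 pm.
12:10 pm–12:20 pm: fully covered by B → removed.
1:10 pm–3:35 pm: fully covered by B → removed.
3:45 pm–4:15 pm: fully covered by B → removed.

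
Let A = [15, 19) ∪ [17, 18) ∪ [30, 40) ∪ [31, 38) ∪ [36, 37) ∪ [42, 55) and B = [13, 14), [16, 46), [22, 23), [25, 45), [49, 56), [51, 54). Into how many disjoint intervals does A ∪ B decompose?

2

First set merges to [15, 19), [30, 40), [42, 55).
Second set merges to [13, 14), [16, 46), [49, 56).
A ∪ B = [13, 14), [15, 56).
That is 2 disjoint pieces.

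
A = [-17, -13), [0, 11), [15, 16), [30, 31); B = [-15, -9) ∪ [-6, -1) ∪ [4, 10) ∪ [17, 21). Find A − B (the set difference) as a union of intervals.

[-17, -13) minus B → [-17, -15).
[0, 11) minus B → [0, 4), [10, 11).
[15, 16): no B overlap → unchanged.
[30, 31): no B overlap → unchanged.

[-17, -15) ∪ [0, 4) ∪ [10, 11) ∪ [15, 16) ∪ [30, 31)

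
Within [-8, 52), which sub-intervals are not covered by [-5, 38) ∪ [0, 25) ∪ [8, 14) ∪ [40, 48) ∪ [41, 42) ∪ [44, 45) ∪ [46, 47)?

[-8, -5) ∪ [38, 40) ∪ [48, 52)

The merged coverage is [-5, 38), [40, 48).
Gaps within [-8, 52): [-8, -5), [38, 40), [48, 52).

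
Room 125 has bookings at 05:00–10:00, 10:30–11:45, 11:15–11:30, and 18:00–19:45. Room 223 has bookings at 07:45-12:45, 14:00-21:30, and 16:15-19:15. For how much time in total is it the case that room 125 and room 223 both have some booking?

5 h 15 min

First set merges to 05:00-10:00, 10:30-11:45, 18:00-19:45.
Second set merges to 07:45-12:45, 14:00-21:30.
A ∩ B = 07:45-10:00, 10:30-11:45, 18:00-19:45.
Total: 2 h 15 min + 1 h 15 min + 1 h 45 min = 5 h 15 min.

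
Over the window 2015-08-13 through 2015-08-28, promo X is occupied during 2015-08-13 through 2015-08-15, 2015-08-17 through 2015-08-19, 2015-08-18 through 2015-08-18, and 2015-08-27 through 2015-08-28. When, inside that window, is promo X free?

The merged coverage is 2015-08-13 through 2015-08-15, 2015-08-17 through 2015-08-19, 2015-08-27 through 2015-08-28.
Uncovered inside 2015-08-13 through 2015-08-28: 2015-08-16 through 2015-08-16, 2015-08-20 through 2015-08-26.

2015-08-16 through 2015-08-16, 2015-08-20 through 2015-08-26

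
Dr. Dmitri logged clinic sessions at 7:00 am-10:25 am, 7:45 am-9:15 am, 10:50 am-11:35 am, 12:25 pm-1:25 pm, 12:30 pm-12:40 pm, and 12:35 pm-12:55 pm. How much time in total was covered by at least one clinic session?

5 h 10 min

Merged: 7:00 am-10:25 am, 10:50 am-11:35 am, 12:25 pm-1:25 pm.
Lengths: 3 h 25 min + 45 min + 1 h = 5 h 10 min.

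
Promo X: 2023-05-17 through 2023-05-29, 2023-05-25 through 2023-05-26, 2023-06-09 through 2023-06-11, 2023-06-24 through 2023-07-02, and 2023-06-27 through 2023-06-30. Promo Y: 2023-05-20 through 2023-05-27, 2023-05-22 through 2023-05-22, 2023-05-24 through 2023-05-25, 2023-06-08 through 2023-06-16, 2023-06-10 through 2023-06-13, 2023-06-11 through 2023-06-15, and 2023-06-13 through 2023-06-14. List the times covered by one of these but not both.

2023-05-17 through 2023-05-19, 2023-05-28 through 2023-05-29, 2023-06-08 through 2023-06-08, 2023-06-12 through 2023-06-16, 2023-06-24 through 2023-07-02

A, merged: 2023-05-17 through 2023-05-29, 2023-06-09 through 2023-06-11, 2023-06-24 through 2023-07-02.
B, merged: 2023-05-20 through 2023-05-27, 2023-06-08 through 2023-06-16.
Only in the first: 2023-05-17 through 2023-05-19, 2023-05-28 through 2023-05-29, 2023-06-24 through 2023-07-02.
Only in the second: 2023-06-08 through 2023-06-08, 2023-06-12 through 2023-06-16.
Together these are the periods covered by exactly one.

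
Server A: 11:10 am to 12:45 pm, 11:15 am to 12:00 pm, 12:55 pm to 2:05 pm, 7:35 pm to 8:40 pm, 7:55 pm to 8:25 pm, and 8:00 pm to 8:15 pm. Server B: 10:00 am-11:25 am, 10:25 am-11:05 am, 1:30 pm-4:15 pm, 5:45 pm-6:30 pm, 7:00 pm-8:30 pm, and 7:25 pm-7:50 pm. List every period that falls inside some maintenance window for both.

11:10 am–11:25 am, 1:30 pm–2:05 pm, 7:35 pm–8:30 pm

A, merged: 11:10 am–12:45 pm, 12:55 pm–2:05 pm, 7:35 pm–8:40 pm.
B, merged: 10:00 am–11:25 am, 1:30 pm–4:15 pm, 5:45 pm–6:30 pm, 7:00 pm–8:30 pm.
11:10 am–12:45 pm overlaps B on 11:10 am–11:25 am.
12:55 pm–2:05 pm overlaps B on 1:30 pm–2:05 pm.
7:35 pm–8:40 pm overlaps B on 7:35 pm–8:30 pm.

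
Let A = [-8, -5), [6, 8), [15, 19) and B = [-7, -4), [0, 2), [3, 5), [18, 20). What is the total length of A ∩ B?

A ∩ B = [-7, -5), [18, 19).
Total: 2 + 1 = 3.

3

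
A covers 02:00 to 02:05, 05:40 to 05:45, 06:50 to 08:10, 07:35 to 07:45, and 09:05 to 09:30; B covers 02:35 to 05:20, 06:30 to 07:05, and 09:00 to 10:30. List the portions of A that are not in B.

02:00–02:05, 05:40–05:45, 07:05–08:10

Merge the first list: 02:00–02:05, 05:40–05:45, 06:50–08:10, 09:05–09:30.
02:00–02:05 is untouched.
05:40–05:45 is untouched.
06:50–08:10 with B removed leaves 07:05–08:10.
09:05–09:30 lies entirely inside B → drops out.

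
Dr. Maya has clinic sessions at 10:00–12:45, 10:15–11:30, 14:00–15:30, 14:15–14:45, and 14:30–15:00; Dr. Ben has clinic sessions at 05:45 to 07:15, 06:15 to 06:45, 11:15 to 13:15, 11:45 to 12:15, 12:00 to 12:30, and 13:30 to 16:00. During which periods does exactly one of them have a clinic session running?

05:45–07:15, 10:00–11:15, 12:45–13:15, 13:30–14:00, 15:30–16:00

Merge the first list: 10:00–12:45, 14:00–15:30.
Merge the second list: 05:45–07:15, 11:15–13:15, 13:30–16:00.
A but not B: 10:00–11:15.
B but not A: 05:45–07:15, 12:45–13:15, 13:30–14:00, 15:30–16:00.
Combining gives A △ B.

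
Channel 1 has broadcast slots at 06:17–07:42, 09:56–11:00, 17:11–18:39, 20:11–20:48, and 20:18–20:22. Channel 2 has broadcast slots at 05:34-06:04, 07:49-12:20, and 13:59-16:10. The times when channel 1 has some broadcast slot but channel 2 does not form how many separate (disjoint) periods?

Merge the first list: 06:17–07:42, 09:56–11:00, 17:11–18:39, 20:11–20:48.
A \ B = 06:17–07:42, 17:11–18:39, 20:11–20:48.
That is 3 disjoint pieces.

3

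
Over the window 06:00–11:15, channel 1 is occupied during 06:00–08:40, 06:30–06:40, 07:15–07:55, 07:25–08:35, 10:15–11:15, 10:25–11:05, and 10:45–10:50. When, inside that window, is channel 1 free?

08:40-10:15

Covered (merged): 06:00-08:40, 10:15-11:15.
Gaps within 06:00-11:15: 08:40-10:15.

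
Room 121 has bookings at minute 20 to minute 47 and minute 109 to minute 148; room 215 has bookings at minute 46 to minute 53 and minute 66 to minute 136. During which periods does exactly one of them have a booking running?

minute 20 to minute 46, minute 47 to minute 53, minute 66 to minute 109, minute 136 to minute 148

Only in the first: minute 20 to minute 46, minute 136 to minute 148.
Only in the second: minute 47 to minute 53, minute 66 to minute 109.
Together these are the periods covered by exactly one.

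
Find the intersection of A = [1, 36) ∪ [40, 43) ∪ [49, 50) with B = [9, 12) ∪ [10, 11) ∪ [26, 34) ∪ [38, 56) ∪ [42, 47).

[9, 12) ∪ [26, 34) ∪ [40, 43) ∪ [49, 50)

B, merged: [9, 12), [26, 34), [38, 56).
[1, 36) ∩ B → [9, 12), [26, 34).
[40, 43) ∩ B → [40, 43).
[49, 50) ∩ B → [49, 50).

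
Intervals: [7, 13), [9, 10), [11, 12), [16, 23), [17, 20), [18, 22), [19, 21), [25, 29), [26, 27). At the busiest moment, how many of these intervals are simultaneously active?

Sweep endpoints in order; track running count of active intervals.
Peak of 4 reached at 19.

4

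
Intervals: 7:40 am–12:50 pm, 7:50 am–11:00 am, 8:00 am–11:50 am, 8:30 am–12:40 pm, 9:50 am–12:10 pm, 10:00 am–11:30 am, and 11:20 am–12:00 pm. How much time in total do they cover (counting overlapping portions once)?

5 h 10 min

Merged: 7:40 am–12:50 pm.
Length: 5 h 10 min.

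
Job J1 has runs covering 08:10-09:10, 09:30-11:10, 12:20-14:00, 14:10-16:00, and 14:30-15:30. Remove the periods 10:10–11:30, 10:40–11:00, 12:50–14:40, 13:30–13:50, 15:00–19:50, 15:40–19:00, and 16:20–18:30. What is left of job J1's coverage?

08:10-09:10, 09:30-10:10, 12:20-12:50, 14:40-15:00

First set merges to 08:10-09:10, 09:30-11:10, 12:20-14:00, 14:10-16:00.
Second set merges to 10:10-11:30, 12:50-14:40, 15:00-19:50.
08:10-09:10: no B overlap → unchanged.
09:30-11:10 minus B → 09:30-10:10.
12:20-14:00 minus B → 12:20-12:50.
14:10-16:00 minus B → 14:40-15:00.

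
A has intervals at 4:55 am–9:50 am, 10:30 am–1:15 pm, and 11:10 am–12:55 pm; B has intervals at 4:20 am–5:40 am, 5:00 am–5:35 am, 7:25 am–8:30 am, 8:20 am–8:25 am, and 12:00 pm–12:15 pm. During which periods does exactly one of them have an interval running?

4:20 am–4:55 am, 5:40 am–7:25 am, 8:30 am–9:50 am, 10:30 am–12:00 pm, 12:15 pm–1:15 pm

First set merges to 4:55 am–9:50 am, 10:30 am–1:15 pm.
Second set merges to 4:20 am–5:40 am, 7:25 am–8:30 am, 12:00 pm–12:15 pm.
A but not B: 5:40 am–7:25 am, 8:30 am–9:50 am, 10:30 am–12:00 pm, 12:15 pm–1:15 pm.
B but not A: 4:20 am–4:55 am.
Combining gives A △ B.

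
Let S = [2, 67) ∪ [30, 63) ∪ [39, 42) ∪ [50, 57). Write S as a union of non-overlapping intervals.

[2, 67)

[30, 63) overlaps/touches [2, 67) → extend to [2, 67).
[39, 42) overlaps/touches [2, 67) → extend to [2, 67).
[50, 57) overlaps/touches [2, 67) → extend to [2, 67).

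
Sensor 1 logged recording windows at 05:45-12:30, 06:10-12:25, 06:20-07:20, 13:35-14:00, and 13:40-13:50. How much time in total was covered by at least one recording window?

Merged: 05:45–12:30, 13:35–14:00.
Lengths: 6 h 45 min + 25 min = 7 h 10 min.

7 h 10 min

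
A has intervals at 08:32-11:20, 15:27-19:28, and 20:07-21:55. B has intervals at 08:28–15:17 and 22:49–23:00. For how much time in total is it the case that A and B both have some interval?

A ∩ B = 08:32–11:20.
Total: 2 h 48 min.

2 h 48 min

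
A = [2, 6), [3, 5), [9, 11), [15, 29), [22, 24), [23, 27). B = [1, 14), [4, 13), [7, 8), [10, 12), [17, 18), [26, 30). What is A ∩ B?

First set merges to [2, 6), [9, 11), [15, 29).
Second set merges to [1, 14), [17, 18), [26, 30).
[2, 6) meets the second set on [2, 6).
[9, 11) meets the second set on [9, 11).
[15, 29) meets the second set on [17, 18), [26, 29).

[2, 6) ∪ [9, 11) ∪ [17, 18) ∪ [26, 29)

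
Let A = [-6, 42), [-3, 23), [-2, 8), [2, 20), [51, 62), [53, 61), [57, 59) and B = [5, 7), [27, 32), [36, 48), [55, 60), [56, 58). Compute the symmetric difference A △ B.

A, merged: [-6, 42), [51, 62).
B, merged: [5, 7), [27, 32), [36, 48), [55, 60).
A \ B = [-6, 5), [7, 27), [32, 36), [51, 55), [60, 62).
B \ A = [42, 48).
Union of the two gives the symmetric difference.

[-6, 5) ∪ [7, 27) ∪ [32, 36) ∪ [42, 48) ∪ [51, 55) ∪ [60, 62)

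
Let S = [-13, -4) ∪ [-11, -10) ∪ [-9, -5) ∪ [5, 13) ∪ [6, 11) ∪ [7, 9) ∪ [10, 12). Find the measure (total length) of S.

Merged: [-13, -4), [5, 13).
Lengths: 9 + 8 = 17.

17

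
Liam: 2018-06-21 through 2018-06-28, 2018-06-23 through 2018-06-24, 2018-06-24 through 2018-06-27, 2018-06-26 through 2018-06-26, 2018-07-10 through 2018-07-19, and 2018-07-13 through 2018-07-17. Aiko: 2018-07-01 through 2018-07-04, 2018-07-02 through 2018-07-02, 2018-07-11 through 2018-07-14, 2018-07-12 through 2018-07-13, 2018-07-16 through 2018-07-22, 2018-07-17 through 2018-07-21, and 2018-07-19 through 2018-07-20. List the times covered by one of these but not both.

2018-06-21 through 2018-06-28, 2018-07-01 through 2018-07-04, 2018-07-10 through 2018-07-10, 2018-07-15 through 2018-07-15, 2018-07-20 through 2018-07-22

Merge the first list: 2018-06-21 through 2018-06-28, 2018-07-10 through 2018-07-19.
Merge the second list: 2018-07-01 through 2018-07-04, 2018-07-11 through 2018-07-14, 2018-07-16 through 2018-07-22.
Only in the first: 2018-06-21 through 2018-06-28, 2018-07-10 through 2018-07-10, 2018-07-15 through 2018-07-15.
Only in the second: 2018-07-01 through 2018-07-04, 2018-07-20 through 2018-07-22.
Together these are the periods covered by exactly one.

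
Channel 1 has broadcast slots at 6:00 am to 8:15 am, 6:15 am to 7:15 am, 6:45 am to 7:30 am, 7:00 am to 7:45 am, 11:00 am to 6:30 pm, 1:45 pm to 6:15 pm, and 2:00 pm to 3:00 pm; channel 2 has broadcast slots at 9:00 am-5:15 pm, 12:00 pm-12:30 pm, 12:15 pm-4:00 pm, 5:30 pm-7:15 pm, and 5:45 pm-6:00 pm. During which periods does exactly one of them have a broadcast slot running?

First set merges to 6:00 am–8:15 am, 11:00 am–6:30 pm.
Second set merges to 9:00 am–5:15 pm, 5:30 pm–7:15 pm.
A but not B: 6:00 am–8:15 am, 5:15 pm–5:30 pm.
B but not A: 9:00 am–11:00 am, 6:30 pm–7:15 pm.
Combining gives A △ B.

6:00 am–8:15 am, 9:00 am–11:00 am, 5:15 pm–5:30 pm, 6:30 pm–7:15 pm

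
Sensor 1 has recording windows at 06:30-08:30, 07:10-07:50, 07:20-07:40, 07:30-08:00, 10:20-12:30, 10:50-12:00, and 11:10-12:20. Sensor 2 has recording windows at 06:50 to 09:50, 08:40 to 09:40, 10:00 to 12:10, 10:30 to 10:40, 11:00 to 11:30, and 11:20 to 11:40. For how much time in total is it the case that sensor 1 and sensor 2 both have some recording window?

Merge the first list: 06:30–08:30, 10:20–12:30.
Merge the second list: 06:50–09:50, 10:00–12:10.
A ∩ B = 06:50–08:30, 10:20–12:10.
Total: 1 h 40 min + 1 h 50 min = 3 h 30 min.

3 h 30 min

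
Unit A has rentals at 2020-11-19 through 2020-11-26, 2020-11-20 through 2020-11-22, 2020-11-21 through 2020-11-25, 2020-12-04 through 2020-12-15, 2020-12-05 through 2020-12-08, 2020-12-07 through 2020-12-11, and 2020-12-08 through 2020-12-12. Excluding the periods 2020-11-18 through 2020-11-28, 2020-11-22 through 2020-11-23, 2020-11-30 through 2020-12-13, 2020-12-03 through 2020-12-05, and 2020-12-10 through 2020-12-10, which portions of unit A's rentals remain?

A, merged: 2020-11-19 through 2020-11-26, 2020-12-04 through 2020-12-15.
B, merged: 2020-11-18 through 2020-11-28, 2020-11-30 through 2020-12-13.
2020-11-19 through 2020-11-26: fully covered by B → removed.
2020-12-04 through 2020-12-15 minus B → 2020-12-14 through 2020-12-15.

2020-12-14 through 2020-12-15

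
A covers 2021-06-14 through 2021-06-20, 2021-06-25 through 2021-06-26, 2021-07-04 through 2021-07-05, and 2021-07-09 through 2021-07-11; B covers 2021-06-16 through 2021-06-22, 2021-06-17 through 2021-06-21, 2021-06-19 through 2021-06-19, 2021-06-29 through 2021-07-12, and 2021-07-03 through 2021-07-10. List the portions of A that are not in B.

Merge the second list: 2021-06-16 through 2021-06-22, 2021-06-29 through 2021-07-12.
2021-06-14 through 2021-06-20 \ B = 2021-06-14 through 2021-06-15.
2021-06-25 through 2021-06-26: nothing removed.
2021-07-04 through 2021-07-05: entirely removed.
2021-07-09 through 2021-07-11: entirely removed.

2021-06-14 through 2021-06-15, 2021-06-25 through 2021-06-26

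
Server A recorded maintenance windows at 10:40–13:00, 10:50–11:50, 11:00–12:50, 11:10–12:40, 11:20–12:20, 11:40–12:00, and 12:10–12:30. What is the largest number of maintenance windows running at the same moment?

6

Walk the sorted start/end points keeping a running depth.
The depth first hits 6 at 11:40.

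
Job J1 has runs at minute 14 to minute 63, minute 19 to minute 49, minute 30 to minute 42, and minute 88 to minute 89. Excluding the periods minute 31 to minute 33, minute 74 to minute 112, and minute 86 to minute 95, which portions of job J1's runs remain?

First set merges to minute 14 to minute 63, minute 88 to minute 89.
Second set merges to minute 31 to minute 33, minute 74 to minute 112.
minute 14 to minute 63 minus B → minute 14 to minute 31, minute 33 to minute 63.
minute 88 to minute 89: fully covered by B → removed.

minute 14 to minute 31, minute 33 to minute 63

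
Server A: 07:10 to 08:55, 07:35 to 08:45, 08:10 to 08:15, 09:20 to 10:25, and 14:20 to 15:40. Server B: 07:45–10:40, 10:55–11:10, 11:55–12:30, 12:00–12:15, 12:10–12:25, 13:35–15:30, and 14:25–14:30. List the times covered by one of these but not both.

07:10-07:45, 08:55-09:20, 10:25-10:40, 10:55-11:10, 11:55-12:30, 13:35-14:20, 15:30-15:40

Merge the first list: 07:10-08:55, 09:20-10:25, 14:20-15:40.
Merge the second list: 07:45-10:40, 10:55-11:10, 11:55-12:30, 13:35-15:30.
A but not B: 07:10-07:45, 15:30-15:40.
B but not A: 08:55-09:20, 10:25-10:40, 10:55-11:10, 11:55-12:30, 13:35-14:20.
Combining gives A △ B.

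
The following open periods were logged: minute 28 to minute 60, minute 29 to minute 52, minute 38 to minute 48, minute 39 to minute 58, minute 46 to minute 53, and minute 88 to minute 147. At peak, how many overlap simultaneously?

5

Sweep endpoints in order; track running count of active intervals.
Peak of 5 reached at minute 46.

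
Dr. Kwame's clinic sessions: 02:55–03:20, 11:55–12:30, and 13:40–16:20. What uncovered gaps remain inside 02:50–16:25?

02:50–02:55, 03:20–11:55, 12:30–13:40, 16:20–16:25

After merging, the occupied span is 02:55–03:20, 11:55–12:30, 13:40–16:20.
Uncovered inside 02:50–16:25: 02:50–02:55, 03:20–11:55, 12:30–13:40, 16:20–16:25.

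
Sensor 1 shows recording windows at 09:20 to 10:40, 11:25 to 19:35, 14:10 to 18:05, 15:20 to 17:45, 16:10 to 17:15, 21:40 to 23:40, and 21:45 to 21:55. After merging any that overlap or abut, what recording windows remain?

11:25–19:35 is disjoint → start new block.
14:10–18:05 overlaps/touches 11:25–19:35 → extend to 11:25–19:35.
15:20–17:45 overlaps/touches 11:25–19:35 → extend to 11:25–19:35.
16:10–17:15 overlaps/touches 11:25–19:35 → extend to 11:25–19:35.
21:40–23:40 is disjoint → start new block.
21:45–21:55 overlaps/touches 21:40–23:40 → extend to 21:40–23:40.

09:20–10:40, 11:25–19:35, 21:40–23:40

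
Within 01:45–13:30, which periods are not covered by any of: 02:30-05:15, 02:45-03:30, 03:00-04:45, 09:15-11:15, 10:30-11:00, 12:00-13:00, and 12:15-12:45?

Covered (merged): 02:30–05:15, 09:15–11:15, 12:00–13:00.
Complement within 01:45–13:30: 01:45–02:30, 05:15–09:15, 11:15–12:00, 13:00–13:30.

01:45–02:30, 05:15–09:15, 11:15–12:00, 13:00–13:30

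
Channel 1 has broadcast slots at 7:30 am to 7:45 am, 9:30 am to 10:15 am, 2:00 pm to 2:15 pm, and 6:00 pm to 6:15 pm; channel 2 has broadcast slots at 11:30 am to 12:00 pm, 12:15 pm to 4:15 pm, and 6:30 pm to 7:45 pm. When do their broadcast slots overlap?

7:30 am-7:45 am falls entirely outside B.
9:30 am-10:15 am falls entirely outside B.
2:00 pm-2:15 pm overlaps B on 2:00 pm-2:15 pm.
6:00 pm-6:15 pm falls entirely outside B.

2:00 pm-2:15 pm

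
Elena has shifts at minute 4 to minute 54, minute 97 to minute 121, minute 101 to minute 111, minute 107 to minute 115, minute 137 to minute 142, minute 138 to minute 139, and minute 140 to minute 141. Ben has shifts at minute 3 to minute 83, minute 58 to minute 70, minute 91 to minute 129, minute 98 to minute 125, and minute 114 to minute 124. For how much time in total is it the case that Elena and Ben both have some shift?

A, merged: minute 4 to minute 54, minute 97 to minute 121, minute 137 to minute 142.
B, merged: minute 3 to minute 83, minute 91 to minute 129.
A ∩ B = minute 4 to minute 54, minute 97 to minute 121.
Total: 50 minutes + 24 minutes = 74 minutes.

74 minutes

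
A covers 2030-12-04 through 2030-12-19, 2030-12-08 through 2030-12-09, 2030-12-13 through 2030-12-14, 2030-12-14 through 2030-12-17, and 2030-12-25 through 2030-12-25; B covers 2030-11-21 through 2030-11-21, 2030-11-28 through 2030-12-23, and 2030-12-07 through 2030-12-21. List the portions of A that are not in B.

2030-12-25 through 2030-12-25

First set merges to 2030-12-04 through 2030-12-19, 2030-12-25 through 2030-12-25.
Second set merges to 2030-11-21 through 2030-11-21, 2030-11-28 through 2030-12-23.
2030-12-04 through 2030-12-19: entirely removed.
2030-12-25 through 2030-12-25: nothing removed.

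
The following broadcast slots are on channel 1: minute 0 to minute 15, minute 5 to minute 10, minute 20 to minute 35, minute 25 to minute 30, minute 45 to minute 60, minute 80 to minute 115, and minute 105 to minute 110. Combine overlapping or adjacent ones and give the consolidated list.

minute 5 to minute 10 overlaps/touches minute 0 to minute 15 → extend to minute 0 to minute 15.
minute 20 to minute 35 is disjoint → start new block.
minute 25 to minute 30 overlaps/touches minute 20 to minute 35 → extend to minute 20 to minute 35.
minute 45 to minute 60 is disjoint → start new block.
minute 80 to minute 115 is disjoint → start new block.
minute 105 to minute 110 overlaps/touches minute 80 to minute 115 → extend to minute 80 to minute 115.

minute 0 to minute 15, minute 20 to minute 35, minute 45 to minute 60, minute 80 to minute 115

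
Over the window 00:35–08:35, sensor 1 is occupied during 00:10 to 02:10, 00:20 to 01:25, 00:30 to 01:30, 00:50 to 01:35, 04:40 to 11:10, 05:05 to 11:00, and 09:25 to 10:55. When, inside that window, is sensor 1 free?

After merging, the occupied span is 00:10–02:10, 04:40–11:10.
Uncovered inside 00:35–08:35: 02:10–04:40.

02:10–04:40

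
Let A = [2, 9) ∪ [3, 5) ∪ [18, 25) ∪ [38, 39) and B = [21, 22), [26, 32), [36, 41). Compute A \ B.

[2, 9) ∪ [18, 21) ∪ [22, 25)

Merge the first list: [2, 9), [18, 25), [38, 39).
[2, 9) is untouched.
[18, 25) with B removed leaves [18, 21), [22, 25).
[38, 39) lies entirely inside B → drops out.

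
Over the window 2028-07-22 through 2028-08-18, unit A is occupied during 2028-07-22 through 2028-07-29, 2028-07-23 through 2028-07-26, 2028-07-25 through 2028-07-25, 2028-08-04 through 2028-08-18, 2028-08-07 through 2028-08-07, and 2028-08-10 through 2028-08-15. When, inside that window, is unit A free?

Covered (merged): 2028-07-22 through 2028-07-29, 2028-08-04 through 2028-08-18.
Complement within 2028-07-22 through 2028-08-18: 2028-07-30 through 2028-08-03.

2028-07-30 through 2028-08-03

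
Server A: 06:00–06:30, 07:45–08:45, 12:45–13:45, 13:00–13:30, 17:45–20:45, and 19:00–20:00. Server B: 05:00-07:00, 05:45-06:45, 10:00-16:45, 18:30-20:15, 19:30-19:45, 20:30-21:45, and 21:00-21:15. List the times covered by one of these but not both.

05:00–06:00, 06:30–07:00, 07:45–08:45, 10:00–12:45, 13:45–16:45, 17:45–18:30, 20:15–20:30, 20:45–21:45

First set merges to 06:00–06:30, 07:45–08:45, 12:45–13:45, 17:45–20:45.
Second set merges to 05:00–07:00, 10:00–16:45, 18:30–20:15, 20:30–21:45.
A \ B = 07:45–08:45, 17:45–18:30, 20:15–20:30.
B \ A = 05:00–06:00, 06:30–07:00, 10:00–12:45, 13:45–16:45, 20:45–21:45.
Union of the two gives the symmetric difference.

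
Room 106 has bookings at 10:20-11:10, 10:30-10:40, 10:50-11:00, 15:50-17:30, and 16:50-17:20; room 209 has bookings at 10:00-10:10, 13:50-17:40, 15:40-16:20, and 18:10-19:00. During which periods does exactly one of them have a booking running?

Merge the first list: 10:20-11:10, 15:50-17:30.
Merge the second list: 10:00-10:10, 13:50-17:40, 18:10-19:00.
A but not B: 10:20-11:10.
B but not A: 10:00-10:10, 13:50-15:50, 17:30-17:40, 18:10-19:00.
Combining gives A △ B.

10:00-10:10, 10:20-11:10, 13:50-15:50, 17:30-17:40, 18:10-19:00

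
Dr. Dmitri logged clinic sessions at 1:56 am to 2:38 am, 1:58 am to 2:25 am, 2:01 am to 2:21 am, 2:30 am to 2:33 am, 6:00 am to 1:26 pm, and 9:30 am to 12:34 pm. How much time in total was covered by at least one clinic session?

8 h 8 min

Merged: 1:56 am–2:38 am, 6:00 am–1:26 pm.
Lengths: 42 min + 7 h 26 min = 8 h 8 min.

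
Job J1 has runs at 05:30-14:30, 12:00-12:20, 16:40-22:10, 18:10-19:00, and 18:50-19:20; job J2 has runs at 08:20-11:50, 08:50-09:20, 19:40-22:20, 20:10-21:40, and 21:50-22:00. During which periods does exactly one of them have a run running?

05:30-08:20, 11:50-14:30, 16:40-19:40, 22:10-22:20

A, merged: 05:30-14:30, 16:40-22:10.
B, merged: 08:20-11:50, 19:40-22:20.
A but not B: 05:30-08:20, 11:50-14:30, 16:40-19:40.
B but not A: 22:10-22:20.
Combining gives A △ B.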